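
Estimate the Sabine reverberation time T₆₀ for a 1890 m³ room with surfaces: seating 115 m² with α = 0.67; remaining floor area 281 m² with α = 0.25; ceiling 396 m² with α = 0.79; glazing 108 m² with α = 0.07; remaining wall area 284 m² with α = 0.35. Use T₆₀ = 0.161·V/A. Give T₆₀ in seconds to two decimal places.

0.54 s

Summing Sᵢαᵢ: 115·0.67 + 281·0.25 + 396·0.79 + 108·0.07 + 284·0.35 = 567.10 m².
T₆₀ = 0.161 × 1890 / 567.10 = 0.537 s.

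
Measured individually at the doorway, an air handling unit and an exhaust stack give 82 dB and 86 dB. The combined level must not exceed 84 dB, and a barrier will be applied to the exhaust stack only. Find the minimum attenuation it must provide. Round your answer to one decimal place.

6.3 dB

Fixed contribution from the other source: Σ 10^(L/10) = 10^(82/10) = 1.585e+08 (82.00 dB).
To meet 84 dB overall, the treated exhaust stack may contribute at most 10^(84/10) − 1.585e+08 = 9.270e+07, i.e. 79.67 dB.
Required insertion loss = 86 − 79.67 = 6.33 dB.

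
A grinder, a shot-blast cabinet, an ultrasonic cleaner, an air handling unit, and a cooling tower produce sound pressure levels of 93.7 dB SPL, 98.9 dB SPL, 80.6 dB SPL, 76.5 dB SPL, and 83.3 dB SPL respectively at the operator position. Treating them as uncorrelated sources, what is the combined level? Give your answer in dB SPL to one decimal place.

Incoherent sources combine by intensity addition: L_total = 10·log₁₀(Σ 10^(L_i/10)).
Σ 10^(L/10) = 10^(93.7/10) + 10^(98.9/10) + 10^(80.6/10) + 10^(76.5/10) + 10^(83.3/10) = 1.048e+10.
L_total = 10·log₁₀(1.048e+10) = 100.20 dB SPL.

100.2 dB SPL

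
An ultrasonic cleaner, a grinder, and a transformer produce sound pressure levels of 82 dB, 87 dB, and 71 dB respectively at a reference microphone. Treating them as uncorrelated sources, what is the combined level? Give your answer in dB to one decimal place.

88.3 dB

For uncorrelated sources the intensities add, so convert each level to linear form, sum, and take 10·log₁₀ of the total.
Σ 10^(L/10) = 10^(82/10) + 10^(87/10) + 10^(71/10) = 6.723e+08.
L_total = 10·log₁₀(6.723e+08) = 88.28 dB.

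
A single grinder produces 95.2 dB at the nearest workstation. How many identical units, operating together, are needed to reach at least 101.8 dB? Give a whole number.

Need L₁ + 10·log₁₀ N ≥ 101.8, i.e. log₁₀ N ≥ 0.66.
N ≥ 10^(6.6/10) = 4.571, so N = 5.

5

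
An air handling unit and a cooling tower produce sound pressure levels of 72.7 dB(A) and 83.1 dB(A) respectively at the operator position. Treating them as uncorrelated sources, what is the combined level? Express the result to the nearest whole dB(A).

83 dB(A)

Incoherent sources combine by intensity addition: L_total = 10·log₁₀(Σ 10^(L_i/10)).
Σ 10^(L/10) = 10^(72.7/10) + 10^(83.1/10) = 2.228e+08.
L_total = 10·log₁₀(2.228e+08) = 83.48 dB(A).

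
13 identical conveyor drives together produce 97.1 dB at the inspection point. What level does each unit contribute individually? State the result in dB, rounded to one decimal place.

86.0 dB

For N identical incoherent sources L_total = L₁ + 10·log₁₀ N, so L₁ = 97.1 − 10·log₁₀(13) = 97.1 − 11.139.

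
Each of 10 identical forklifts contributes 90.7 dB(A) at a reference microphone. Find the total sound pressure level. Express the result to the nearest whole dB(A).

With 10 equal, uncorrelated contributions the intensity is 10× that of one unit, giving a rise of 10·log₁₀ 10.
L_total = 90.7 + 10·log₁₀(10) = 90.7 + 10.000 = 100.70 dB(A).

101 dB(A)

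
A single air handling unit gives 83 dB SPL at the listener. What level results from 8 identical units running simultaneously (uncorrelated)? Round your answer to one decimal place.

92.0 dB SPL

L_total = L₁ + 10·log₁₀ N for N identical incoherent sources.
L_total = 83 + 10·log₁₀(8) = 83 + 9.031 = 92.03 dB SPL.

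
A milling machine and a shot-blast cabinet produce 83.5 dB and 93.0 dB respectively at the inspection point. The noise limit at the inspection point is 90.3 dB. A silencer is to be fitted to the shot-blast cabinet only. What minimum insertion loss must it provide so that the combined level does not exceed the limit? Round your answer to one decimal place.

3.7 dB

The untreated sources together contribute 10^(83.5/10) = 2.239e+08, i.e. 83.50 dB.
The limit corresponds to 10^(90.3/10) = 1.072e+09; subtracting the fixed part leaves 8.476e+08 for the shot-blast cabinet, i.e. 89.28 dB.
So the shot-blast cabinet must be reduced from 93.0 to 89.28 dB: IL = 3.72 dB.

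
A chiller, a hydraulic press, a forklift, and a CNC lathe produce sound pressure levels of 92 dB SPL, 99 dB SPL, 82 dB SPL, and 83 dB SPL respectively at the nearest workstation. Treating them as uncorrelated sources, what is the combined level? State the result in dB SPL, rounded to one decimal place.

100.0 dB SPL

For uncorrelated sources the intensities add, so convert each level to linear form, sum, and take 10·log₁₀ of the total.
Σ 10^(L/10) = 10^(92/10) + 10^(99/10) + 10^(82/10) + 10^(83/10) = 9.886e+09.
L_total = 10·log₁₀(9.886e+09) = 99.95 dB SPL.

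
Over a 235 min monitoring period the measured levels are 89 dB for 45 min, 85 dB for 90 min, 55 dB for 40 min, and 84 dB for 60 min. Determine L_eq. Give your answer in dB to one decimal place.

Weight each interval's intensity by its duration and average over T = 235 min:
Σ tᵢ·10^(Lᵢ/10) = 45·10^(89/10) + 90·10^(85/10) + 40·10^(55/10) + 60·10^(84/10) = 7.929e+10.
L_eq = 10·log₁₀(7.929e+10/235) = 85.28 dB.

85.3 dB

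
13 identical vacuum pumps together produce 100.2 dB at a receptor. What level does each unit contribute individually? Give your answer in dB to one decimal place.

For N identical incoherent sources L_total = L₁ + 10·log₁₀ N, so L₁ = 100.2 − 10·log₁₀(13) = 100.2 − 11.139.

89.1 dB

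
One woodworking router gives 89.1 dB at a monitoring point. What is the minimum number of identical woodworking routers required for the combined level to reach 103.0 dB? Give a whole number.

Need L₁ + 10·log₁₀ N ≥ 103.0, i.e. log₁₀ N ≥ 1.39.
N ≥ 10^(13.9/10) = 24.547, so N = 25.

25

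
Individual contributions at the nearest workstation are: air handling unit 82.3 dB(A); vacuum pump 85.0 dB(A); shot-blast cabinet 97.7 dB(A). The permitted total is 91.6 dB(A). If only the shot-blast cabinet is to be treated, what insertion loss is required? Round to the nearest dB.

8 dB

Everything except the shot-blast cabinet sums to 10^(82.3/10) + 10^(85.0/10) = 4.861e+08 in linear terms, 86.87 dB(A).
The limit corresponds to 10^(91.6/10) = 1.445e+09; subtracting the fixed part leaves 9.594e+08 for the shot-blast cabinet, i.e. 89.82 dB(A).
So the shot-blast cabinet must be reduced from 97.7 to 89.82 dB(A): IL = 7.88 dB.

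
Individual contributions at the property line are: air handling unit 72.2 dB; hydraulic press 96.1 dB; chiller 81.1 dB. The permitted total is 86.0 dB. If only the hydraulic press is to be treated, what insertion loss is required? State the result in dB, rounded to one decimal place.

12.1 dB

Fixed contribution from the other sources: Σ 10^(L/10) = 10^(72.2/10) + 10^(81.1/10) = 1.454e+08 (81.63 dB).
The limit corresponds to 10^(86.0/10) = 3.981e+08; subtracting the fixed part leaves 2.527e+08 for the hydraulic press, i.e. 84.03 dB.
Required insertion loss = 96.1 − 84.03 = 12.07 dB.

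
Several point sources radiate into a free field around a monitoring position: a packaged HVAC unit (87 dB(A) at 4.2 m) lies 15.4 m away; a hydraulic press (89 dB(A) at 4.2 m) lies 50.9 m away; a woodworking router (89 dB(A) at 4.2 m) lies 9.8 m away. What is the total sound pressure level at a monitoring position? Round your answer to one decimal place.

82.8 dB(A)

Propagate each source to the receiver with L = L_ref − 20·log₁₀(r/r_ref), then add intensities.
packaged HVAC unit: 87 − 20·log₁₀(15.4/4.2) = 87 − 11.29 = 75.71 dB(A).
hydraulic press: 89 − 20·log₁₀(50.9/4.2) = 89 − 21.67 = 67.33 dB(A).
woodworking router: 89 − 20·log₁₀(9.8/4.2) = 89 − 7.36 = 81.64 dB(A).
Σ 10^(L/10) = 1.886e+08 → L_total = 10·log₁₀(1.886e+08) = 82.76 dB(A).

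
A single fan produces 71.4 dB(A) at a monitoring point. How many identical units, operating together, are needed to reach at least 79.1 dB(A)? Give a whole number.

6

Need L₁ + 10·log₁₀ N ≥ 79.1, i.e. log₁₀ N ≥ 0.77.
N ≥ 10^(7.7/10) = 5.888, so N = 6.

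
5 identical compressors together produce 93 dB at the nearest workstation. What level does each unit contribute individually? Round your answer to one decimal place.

86.0 dB

5 equal contributions raise the level by 10·log₁₀ 5 = 6.990 dB, so each unit alone gives 93 − 6.990.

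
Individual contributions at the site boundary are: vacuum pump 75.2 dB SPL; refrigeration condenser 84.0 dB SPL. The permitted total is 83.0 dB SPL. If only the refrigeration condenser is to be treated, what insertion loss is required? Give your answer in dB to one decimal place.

Everything except the refrigeration condenser sums to 10^(75.2/10) = 3.311e+07 in linear terms, 75.20 dB SPL.
The limit corresponds to 10^(83.0/10) = 1.995e+08; subtracting the fixed part leaves 1.664e+08 for the refrigeration condenser, i.e. 82.21 dB SPL.
Required insertion loss = 84.0 − 82.21 = 1.79 dB.

1.8 dB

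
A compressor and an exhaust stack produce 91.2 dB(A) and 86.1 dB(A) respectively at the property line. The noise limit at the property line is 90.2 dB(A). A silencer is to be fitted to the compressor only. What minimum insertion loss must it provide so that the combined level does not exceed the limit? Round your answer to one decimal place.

3.1 dB

Everything except the compressor sums to 10^(86.1/10) = 4.074e+08 in linear terms, 86.10 dB(A).
To meet 90.2 dB(A) overall, the treated compressor may contribute at most 10^(90.2/10) − 4.074e+08 = 6.397e+08, i.e. 88.06 dB(A).
So the compressor must be reduced from 91.2 to 88.06 dB(A): IL = 3.14 dB.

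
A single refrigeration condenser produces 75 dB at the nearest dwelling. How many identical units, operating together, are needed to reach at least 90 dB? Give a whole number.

Need L₁ + 10·log₁₀ N ≥ 90, i.e. log₁₀ N ≥ 1.50.
N ≥ 10^(15.0/10) = 31.623, so N = 32.

32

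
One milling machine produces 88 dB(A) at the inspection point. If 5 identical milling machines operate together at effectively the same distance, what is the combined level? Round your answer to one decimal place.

L_total = L₁ + 10·log₁₀ N for N identical incoherent sources.
L_total = 88 + 10·log₁₀(5) = 88 + 6.990 = 94.99 dB(A).

95.0 dB(A)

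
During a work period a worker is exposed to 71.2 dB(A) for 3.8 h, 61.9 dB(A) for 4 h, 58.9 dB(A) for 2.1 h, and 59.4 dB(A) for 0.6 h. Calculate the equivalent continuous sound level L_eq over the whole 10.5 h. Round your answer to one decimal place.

67.5 dB(A)

L_eq = 10·log₁₀[(1/T)·Σ tᵢ·10^(Lᵢ/10)] with T = 10.5 h.
Σ tᵢ·10^(Lᵢ/10) = 3.8·10^(71.2/10) + 4·10^(61.9/10) + 2.1·10^(58.9/10) + 0.6·10^(59.4/10) = 5.844e+07.
L_eq = 10·log₁₀(5.844e+07/10.5) = 67.46 dB(A).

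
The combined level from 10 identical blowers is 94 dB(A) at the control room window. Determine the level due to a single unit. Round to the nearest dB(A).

Dividing the total intensity by 10 lowers the level by 10·log₁₀ 10 = 10.000 dB: L₁ = 94 − 10.000.

84 dB(A)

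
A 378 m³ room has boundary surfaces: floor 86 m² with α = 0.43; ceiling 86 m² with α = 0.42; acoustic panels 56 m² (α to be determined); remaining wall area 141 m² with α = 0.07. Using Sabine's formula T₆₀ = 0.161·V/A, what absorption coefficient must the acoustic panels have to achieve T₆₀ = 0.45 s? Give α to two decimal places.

0.93

Required total absorption A = 0.161·378/0.45 = 135.24 m².
Absorption from the other surfaces = 86·0.43 + 86·0.42 + 141·0.07 = 82.97 m², so the acoustic panels must supply 52.27 m² over 56 m².
α = 52.27/56 = 0.933.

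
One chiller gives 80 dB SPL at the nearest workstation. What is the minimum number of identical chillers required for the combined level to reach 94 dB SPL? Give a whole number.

The shortfall is 94 − 80 = 14.0 dB, and N units add 10·log₁₀ N, so need 10·log₁₀ N ≥ 14.0.
N ≥ 10^(14.0/10) = 25.119, so N = 26.

26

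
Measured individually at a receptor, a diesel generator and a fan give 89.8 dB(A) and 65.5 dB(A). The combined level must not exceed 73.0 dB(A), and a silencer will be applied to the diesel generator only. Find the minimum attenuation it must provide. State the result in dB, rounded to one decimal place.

The untreated sources together contribute 10^(65.5/10) = 3.548e+06, i.e. 65.50 dB(A).
The limit corresponds to 10^(73.0/10) = 1.995e+07; subtracting the fixed part leaves 1.640e+07 for the diesel generator, i.e. 72.15 dB(A).
So the diesel generator must be reduced from 89.8 to 72.15 dB(A): IL = 17.65 dB.

17.7 dB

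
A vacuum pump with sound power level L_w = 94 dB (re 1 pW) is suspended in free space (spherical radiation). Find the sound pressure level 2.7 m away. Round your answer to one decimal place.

L_p = L_w − 10·log₁₀(4π·r²) with r = 2.7 m.
4π·r² = 91.61 m², 10·log₁₀ of that is 19.619 dB.
L_p = 94 − 19.619 = 74.38 dB.

74.4 dB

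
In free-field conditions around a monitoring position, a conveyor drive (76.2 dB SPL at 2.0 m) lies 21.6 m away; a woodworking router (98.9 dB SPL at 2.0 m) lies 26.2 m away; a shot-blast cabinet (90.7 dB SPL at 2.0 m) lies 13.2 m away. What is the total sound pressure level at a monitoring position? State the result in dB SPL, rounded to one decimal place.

78.6 dB SPL

First find each source's level at the receiver (point-source: −20·log₁₀(r/r_ref)), then combine on an intensity basis.
conveyor drive: 76.2 − 20·log₁₀(21.6/2.0) = 76.2 − 20.67 = 55.53 dB SPL.
woodworking router: 98.9 − 20·log₁₀(26.2/2.0) = 98.9 − 22.35 = 76.55 dB SPL.
shot-blast cabinet: 90.7 − 20·log₁₀(13.2/2.0) = 90.7 − 16.39 = 74.31 dB SPL.
Σ 10^(L/10) = 7.256e+07 → L_total = 10·log₁₀(7.256e+07) = 78.61 dB SPL.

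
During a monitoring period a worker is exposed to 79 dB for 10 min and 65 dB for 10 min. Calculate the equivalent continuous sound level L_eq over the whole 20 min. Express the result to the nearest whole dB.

Weight each interval's intensity by its duration and average over T = 20 min:
Σ tᵢ·10^(Lᵢ/10) = 10·10^(79/10) + 10·10^(65/10) = 8.260e+08.
L_eq = 10·log₁₀(8.260e+08/20) = 76.16 dB.

76 dB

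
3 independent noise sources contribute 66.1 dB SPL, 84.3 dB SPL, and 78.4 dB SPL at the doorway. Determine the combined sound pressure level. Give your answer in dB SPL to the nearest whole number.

For uncorrelated sources the intensities add, so convert each level to linear form, sum, and take 10·log₁₀ of the total.
Σ 10^(L/10) = 10^(66.1/10) + 10^(84.3/10) + 10^(78.4/10) = 3.424e+08.
L_total = 10·log₁₀(3.424e+08) = 85.35 dB SPL.

85 dB SPL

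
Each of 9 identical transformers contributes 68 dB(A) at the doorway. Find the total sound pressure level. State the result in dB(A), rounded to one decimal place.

77.5 dB(A)

L_total = L₁ + 10·log₁₀ N for N identical incoherent sources.
L_total = 68 + 10·log₁₀(9) = 68 + 9.542 = 77.54 dB(A).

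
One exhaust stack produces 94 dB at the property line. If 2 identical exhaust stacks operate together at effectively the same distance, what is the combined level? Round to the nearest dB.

97 dB

N identical incoherent sources raise the level by 10·log₁₀ N.
L_total = 94 + 10·log₁₀(2) = 94 + 3.010 = 97.01 dB.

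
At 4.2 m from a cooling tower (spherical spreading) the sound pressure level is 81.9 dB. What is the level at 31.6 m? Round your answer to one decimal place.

Spherical spreading from a point source gives a 20·log₁₀(r₂/r₁) drop.
L₂ = 81.9 − 20·log₁₀(31.6/4.2) = 81.9 − 17.529 = 64.37 dB.

64.4 dB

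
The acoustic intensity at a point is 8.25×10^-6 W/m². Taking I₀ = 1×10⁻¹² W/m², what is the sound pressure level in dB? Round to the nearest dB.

I/I₀ = 8.25×10^-6/10⁻¹² = 8.25×10^6, and L = 10·log₁₀(I/I₀).
L = 10·(0.9165 + 6) = 69.16 dB.

69 dB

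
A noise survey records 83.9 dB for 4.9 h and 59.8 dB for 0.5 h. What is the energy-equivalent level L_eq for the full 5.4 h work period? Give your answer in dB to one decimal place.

83.5 dB

L_eq = 10·log₁₀[(1/T)·Σ tᵢ·10^(Lᵢ/10)] with T = 5.4 h.
Σ tᵢ·10^(Lᵢ/10) = 4.9·10^(83.9/10) + 0.5·10^(59.8/10) = 1.203e+09.
L_eq = 10·log₁₀(1.203e+09/5.4) = 83.48 dB.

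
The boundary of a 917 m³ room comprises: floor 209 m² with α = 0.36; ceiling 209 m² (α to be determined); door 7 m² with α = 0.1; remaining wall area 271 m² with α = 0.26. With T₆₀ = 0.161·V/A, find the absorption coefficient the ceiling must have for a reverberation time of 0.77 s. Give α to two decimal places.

0.22

From T₆₀ = 0.161·V/A, the target T₆₀ = 0.77 s needs A = 0.161·917/0.77 = 191.74 m².
Absorption from the other surfaces = 209·0.36 + 7·0.1 + 271·0.26 = 146.40 m², so the ceiling must supply 45.34 m² over 209 m².
α = 45.34/209 = 0.217.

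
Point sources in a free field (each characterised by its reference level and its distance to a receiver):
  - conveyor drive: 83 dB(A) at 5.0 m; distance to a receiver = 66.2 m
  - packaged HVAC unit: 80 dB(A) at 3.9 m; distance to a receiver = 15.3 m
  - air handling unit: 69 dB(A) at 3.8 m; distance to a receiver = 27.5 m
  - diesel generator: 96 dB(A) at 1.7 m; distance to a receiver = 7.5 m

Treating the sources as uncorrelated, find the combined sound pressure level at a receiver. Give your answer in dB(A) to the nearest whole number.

83 dB(A)

First find each source's level at the receiver (point-source: −20·log₁₀(r/r_ref)), then combine on an intensity basis.
conveyor drive: 83 − 20·log₁₀(66.2/5.0) = 83 − 22.44 = 60.56 dB(A).
packaged HVAC unit: 80 − 20·log₁₀(15.3/3.9) = 80 − 11.87 = 68.13 dB(A).
air handling unit: 69 − 20·log₁₀(27.5/3.8) = 69 − 17.19 = 51.81 dB(A).
diesel generator: 96 − 20·log₁₀(7.5/1.7) = 96 − 12.89 = 83.11 dB(A).
Σ 10^(L/10) = 2.123e+08 → L_total = 10·log₁₀(2.123e+08) = 83.27 dB(A).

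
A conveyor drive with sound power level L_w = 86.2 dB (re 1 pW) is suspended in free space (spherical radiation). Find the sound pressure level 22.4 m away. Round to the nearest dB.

48 dB

Free-field spherical radiation: L_p = L_w − 10·log₁₀(4π·r²), r = 22.4 m.
4π·r² = 6305 m², 10·log₁₀ of that is 37.997 dB.
L_p = 86.2 − 37.997 = 48.20 dB.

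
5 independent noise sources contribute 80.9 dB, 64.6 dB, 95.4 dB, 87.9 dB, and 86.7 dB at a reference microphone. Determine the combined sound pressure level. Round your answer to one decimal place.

96.7 dB

Incoherent sources combine by intensity addition: L_total = 10·log₁₀(Σ 10^(L_i/10)).
Σ 10^(L/10) = 10^(80.9/10) + 10^(64.6/10) + 10^(95.4/10) + 10^(87.9/10) + 10^(86.7/10) = 4.678e+09.
L_total = 10·log₁₀(4.678e+09) = 96.70 dB.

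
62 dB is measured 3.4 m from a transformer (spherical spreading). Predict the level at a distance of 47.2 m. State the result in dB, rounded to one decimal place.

39.2 dB

Spherical spreading from a point source gives a 20·log₁₀(r₂/r₁) drop.
L₂ = 62 − 20·log₁₀(47.2/3.4) = 62 − 22.849 = 39.15 dB.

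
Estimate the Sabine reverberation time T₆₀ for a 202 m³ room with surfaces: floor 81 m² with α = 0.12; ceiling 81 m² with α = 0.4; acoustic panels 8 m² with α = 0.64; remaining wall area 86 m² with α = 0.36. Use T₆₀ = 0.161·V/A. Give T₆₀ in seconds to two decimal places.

A = Σ Sᵢαᵢ = 81·0.12 + 81·0.4 + 8·0.64 + 86·0.36 = 78.20 m².
T₆₀ = 0.161·V/A = 0.161·202/78.20 = 0.416 s.

0.42 s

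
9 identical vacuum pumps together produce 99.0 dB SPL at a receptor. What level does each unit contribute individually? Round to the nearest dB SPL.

For N identical incoherent sources L_total = L₁ + 10·log₁₀ N, so L₁ = 99.0 − 10·log₁₀(9) = 99.0 − 9.542.

89 dB SPL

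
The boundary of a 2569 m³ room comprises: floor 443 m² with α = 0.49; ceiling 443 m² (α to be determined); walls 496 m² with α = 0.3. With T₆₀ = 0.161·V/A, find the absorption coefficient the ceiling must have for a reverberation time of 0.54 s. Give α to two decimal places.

From T₆₀ = 0.161·V/A, the target T₆₀ = 0.54 s needs A = 0.161·2569/0.54 = 765.94 m².
Absorption from the other surfaces = 443·0.49 + 496·0.3 = 365.87 m², so the ceiling must supply 400.07 m² over 443 m².
α = 400.07/443 = 0.903.

0.90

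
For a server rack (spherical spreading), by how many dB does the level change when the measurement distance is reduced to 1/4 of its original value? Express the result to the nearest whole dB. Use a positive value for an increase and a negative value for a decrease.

+12 dB

With spherical spreading the level changes by −20·log₁₀(r₂/r₁).
ΔL = −20·log₁₀(0.25) = +12.04 dB.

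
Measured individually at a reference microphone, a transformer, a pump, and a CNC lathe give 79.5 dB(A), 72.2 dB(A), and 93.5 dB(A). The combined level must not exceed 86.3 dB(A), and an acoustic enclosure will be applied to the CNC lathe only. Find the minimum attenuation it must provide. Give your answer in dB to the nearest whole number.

Fixed contribution from the other sources: Σ 10^(L/10) = 10^(79.5/10) + 10^(72.2/10) = 1.057e+08 (80.24 dB(A)).
The limit corresponds to 10^(86.3/10) = 4.266e+08; subtracting the fixed part leaves 3.209e+08 for the CNC lathe, i.e. 85.06 dB(A).
Required insertion loss = 93.5 − 85.06 = 8.44 dB.

8 dB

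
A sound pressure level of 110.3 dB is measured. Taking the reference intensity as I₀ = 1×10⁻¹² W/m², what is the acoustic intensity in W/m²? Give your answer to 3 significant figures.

L = 10·log₁₀(I/I₀) ⇒ I = I₀·10^(L/10) = 10⁻¹² × 10^11.03.

0.107 W/m²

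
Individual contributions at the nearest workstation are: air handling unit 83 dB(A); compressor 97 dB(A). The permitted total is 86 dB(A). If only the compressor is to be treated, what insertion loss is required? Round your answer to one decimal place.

The untreated sources together contribute 10^(83/10) = 1.995e+08, i.e. 83.00 dB(A).
The limit corresponds to 10^(86/10) = 3.981e+08; subtracting the fixed part leaves 1.986e+08 for the compressor, i.e. 82.98 dB(A).
So the compressor must be reduced from 97 to 82.98 dB(A): IL = 14.02 dB.

14.0 dB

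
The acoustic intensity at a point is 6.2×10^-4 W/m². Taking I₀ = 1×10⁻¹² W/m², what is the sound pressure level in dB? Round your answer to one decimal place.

I/I₀ = 6.2×10^-4/10⁻¹² = 6.2×10^8, and L = 10·log₁₀(I/I₀).
L = 10·(0.7924 + 8) = 87.92 dB.

87.9 dB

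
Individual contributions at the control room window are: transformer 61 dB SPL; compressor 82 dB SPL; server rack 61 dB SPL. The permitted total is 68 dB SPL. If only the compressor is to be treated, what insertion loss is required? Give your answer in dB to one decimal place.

Fixed contribution from the other sources: Σ 10^(L/10) = 10^(61/10) + 10^(61/10) = 2.518e+06 (64.01 dB SPL).
To meet 68 dB SPL overall, the treated compressor may contribute at most 10^(68/10) − 2.518e+06 = 3.792e+06, i.e. 65.79 dB SPL.
So the compressor must be reduced from 82 to 65.79 dB SPL: IL = 16.21 dB.

16.2 dB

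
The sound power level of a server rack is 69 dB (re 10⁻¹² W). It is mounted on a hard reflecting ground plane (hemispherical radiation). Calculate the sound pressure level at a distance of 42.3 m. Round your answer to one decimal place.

Free-field hemispherical radiation: L_p = L_w − 10·log₁₀(2π·r²), r = 42.3 m.
2π·r² = 1.124e+04 m², 10·log₁₀ of that is 40.509 dB.
L_p = 69 − 40.509 = 28.49 dB.

28.5 dB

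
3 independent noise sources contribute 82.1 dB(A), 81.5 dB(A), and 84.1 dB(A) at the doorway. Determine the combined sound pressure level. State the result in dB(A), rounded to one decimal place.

87.5 dB(A)

For uncorrelated sources the intensities add, so convert each level to linear form, sum, and take 10·log₁₀ of the total.
Σ 10^(L/10) = 10^(82.1/10) + 10^(81.5/10) + 10^(84.1/10) = 5.605e+08.
L_total = 10·log₁₀(5.605e+08) = 87.49 dB(A).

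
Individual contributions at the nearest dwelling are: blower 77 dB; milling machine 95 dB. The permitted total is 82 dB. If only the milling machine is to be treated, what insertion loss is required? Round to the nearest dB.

Everything except the milling machine sums to 10^(77/10) = 5.012e+07 in linear terms, 77.00 dB.
To meet 82 dB overall, the treated milling machine may contribute at most 10^(82/10) − 5.012e+07 = 1.084e+08, i.e. 80.35 dB.
Required insertion loss = 95 − 80.35 = 14.65 dB.

15 dB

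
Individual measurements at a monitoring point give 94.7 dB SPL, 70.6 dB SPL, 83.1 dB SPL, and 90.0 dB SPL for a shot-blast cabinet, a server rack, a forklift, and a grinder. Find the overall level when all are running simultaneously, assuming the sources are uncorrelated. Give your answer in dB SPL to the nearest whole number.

For uncorrelated sources the intensities add, so convert each level to linear form, sum, and take 10·log₁₀ of the total.
Σ 10^(L/10) = 10^(94.7/10) + 10^(70.6/10) + 10^(83.1/10) + 10^(90.0/10) = 4.167e+09.
L_total = 10·log₁₀(4.167e+09) = 96.20 dB SPL.

96 dB SPL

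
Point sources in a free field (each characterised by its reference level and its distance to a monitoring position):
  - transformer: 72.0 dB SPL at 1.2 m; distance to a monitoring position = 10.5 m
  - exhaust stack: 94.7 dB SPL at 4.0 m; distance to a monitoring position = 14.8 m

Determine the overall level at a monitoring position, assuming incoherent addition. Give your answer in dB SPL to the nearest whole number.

Propagate each source to the receiver with L = L_ref − 20·log₁₀(r/r_ref), then add intensities.
transformer: 72.0 − 20·log₁₀(10.5/1.2) = 72.0 − 18.84 = 53.16 dB SPL.
exhaust stack: 94.7 − 20·log₁₀(14.8/4.0) = 94.7 − 11.36 = 83.34 dB SPL.
Σ 10^(L/10) = 2.158e+08 → L_total = 10·log₁₀(2.158e+08) = 83.34 dB SPL.

83 dB SPL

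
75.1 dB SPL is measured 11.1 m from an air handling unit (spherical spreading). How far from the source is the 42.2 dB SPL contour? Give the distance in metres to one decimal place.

490.1 m

The 32.9 dB drop corresponds to a distance ratio of 10^(32.9/20) for a point source.
r₂ = 11.1·10^((75.1−42.2)/20) = 11.1·10^(32.9/20) = 490.14 m.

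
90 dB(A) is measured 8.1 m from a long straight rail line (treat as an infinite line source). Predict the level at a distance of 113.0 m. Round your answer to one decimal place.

78.6 dB(A)

For a line source, L₂ = L₁ − 10·log₁₀(r₂/r₁).
L₂ = 90 − 10·log₁₀(113.0/8.1) = 90 − 11.446 = 78.55 dB(A).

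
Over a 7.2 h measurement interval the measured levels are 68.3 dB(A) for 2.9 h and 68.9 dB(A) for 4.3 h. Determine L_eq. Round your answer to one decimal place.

68.7 dB(A)

L_eq = 10·log₁₀[(1/T)·Σ tᵢ·10^(Lᵢ/10)] with T = 7.2 h.
Σ tᵢ·10^(Lᵢ/10) = 2.9·10^(68.3/10) + 4.3·10^(68.9/10) = 5.299e+07.
L_eq = 10·log₁₀(5.299e+07/7.2) = 68.67 dB(A).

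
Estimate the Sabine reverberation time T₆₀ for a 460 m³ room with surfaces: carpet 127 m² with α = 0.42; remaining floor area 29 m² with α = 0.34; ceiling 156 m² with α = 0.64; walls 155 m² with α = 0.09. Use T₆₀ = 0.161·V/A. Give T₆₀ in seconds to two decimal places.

A = Σ Sᵢαᵢ = 127·0.42 + 29·0.34 + 156·0.64 + 155·0.09 = 176.99 m².
T₆₀ = 0.161·V/A = 0.161·460/176.99 = 0.418 s.

0.42 s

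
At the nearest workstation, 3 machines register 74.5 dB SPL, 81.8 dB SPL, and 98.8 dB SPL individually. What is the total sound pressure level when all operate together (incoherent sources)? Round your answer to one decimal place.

98.9 dB SPL

Incoherent sources combine by intensity addition: L_total = 10·log₁₀(Σ 10^(L_i/10)).
Σ 10^(L/10) = 10^(74.5/10) + 10^(81.8/10) + 10^(98.8/10) = 7.765e+09.
L_total = 10·log₁₀(7.765e+09) = 98.90 dB SPL.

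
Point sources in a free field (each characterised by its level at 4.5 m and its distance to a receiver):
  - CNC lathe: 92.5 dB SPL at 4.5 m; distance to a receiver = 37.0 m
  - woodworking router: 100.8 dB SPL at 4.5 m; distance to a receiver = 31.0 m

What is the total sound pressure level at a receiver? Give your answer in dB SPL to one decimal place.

Apply inverse-square spreading to bring every level to the receiver, then sum 10^(L/10).
CNC lathe: 92.5 − 20·log₁₀(37.0/4.5) = 92.5 − 18.30 = 74.20 dB SPL.
woodworking router: 100.8 − 20·log₁₀(31.0/4.5) = 100.8 − 16.76 = 84.04 dB SPL.
Σ 10^(L/10) = 2.796e+08 → L_total = 10·log₁₀(2.796e+08) = 84.47 dB SPL.

84.5 dB SPL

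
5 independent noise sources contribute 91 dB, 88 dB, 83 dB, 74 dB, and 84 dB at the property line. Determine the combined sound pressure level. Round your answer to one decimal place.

93.7 dB

For uncorrelated sources the intensities add, so convert each level to linear form, sum, and take 10·log₁₀ of the total.
Σ 10^(L/10) = 10^(91/10) + 10^(88/10) + 10^(83/10) + 10^(74/10) + 10^(84/10) = 2.366e+09.
L_total = 10·log₁₀(2.366e+09) = 93.74 dB.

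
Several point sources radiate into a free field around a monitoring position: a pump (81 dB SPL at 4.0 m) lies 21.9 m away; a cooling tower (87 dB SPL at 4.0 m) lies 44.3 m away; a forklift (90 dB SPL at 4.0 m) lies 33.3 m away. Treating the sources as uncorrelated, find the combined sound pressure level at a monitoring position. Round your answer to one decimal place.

Apply inverse-square spreading to bring every level to the receiver, then sum 10^(L/10).
pump: 81 − 20·log₁₀(21.9/4.0) = 81 − 14.77 = 66.23 dB SPL.
cooling tower: 87 − 20·log₁₀(44.3/4.0) = 87 − 20.89 = 66.11 dB SPL.
forklift: 90 − 20·log₁₀(33.3/4.0) = 90 − 18.41 = 71.59 dB SPL.
Σ 10^(L/10) = 2.271e+07 → L_total = 10·log₁₀(2.271e+07) = 73.56 dB SPL.

73.6 dB SPL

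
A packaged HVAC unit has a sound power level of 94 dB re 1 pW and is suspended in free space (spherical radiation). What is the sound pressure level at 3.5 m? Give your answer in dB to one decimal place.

Free-field spherical radiation: L_p = L_w − 10·log₁₀(4π·r²), r = 3.5 m.
4π·r² = 153.9 m², 10·log₁₀ of that is 21.873 dB.
L_p = 94 − 21.873 = 72.13 dB.

72.1 dB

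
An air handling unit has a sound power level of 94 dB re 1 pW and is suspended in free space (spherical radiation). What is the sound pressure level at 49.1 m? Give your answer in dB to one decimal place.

49.2 dB

Free-field spherical radiation: L_p = L_w − 10·log₁₀(4π·r²), r = 49.1 m.
4π·r² = 3.03e+04 m², 10·log₁₀ of that is 44.814 dB.
L_p = 94 − 44.814 = 49.19 dB.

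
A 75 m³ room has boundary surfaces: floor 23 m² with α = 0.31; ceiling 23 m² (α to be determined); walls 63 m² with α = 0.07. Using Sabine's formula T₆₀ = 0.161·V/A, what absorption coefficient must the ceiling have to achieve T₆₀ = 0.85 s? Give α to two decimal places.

Required total absorption A = 0.161·75/0.85 = 14.21 m².
Absorption from the other surfaces = 23·0.31 + 63·0.07 = 11.54 m², so the ceiling must supply 2.67 m² over 23 m².
α = 2.67/23 = 0.116.

0.12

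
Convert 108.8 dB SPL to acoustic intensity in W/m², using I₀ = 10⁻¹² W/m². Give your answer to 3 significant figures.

0.0759 W/m²

L = 10·log₁₀(I/I₀) ⇒ I = I₀·10^(L/10) = 10⁻¹² × 10^10.88.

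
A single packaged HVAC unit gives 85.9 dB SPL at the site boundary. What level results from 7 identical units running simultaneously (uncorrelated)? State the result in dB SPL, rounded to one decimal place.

With 7 equal, uncorrelated contributions the intensity is 7× that of one unit, giving a rise of 10·log₁₀ 7.
L_total = 85.9 + 10·log₁₀(7) = 85.9 + 8.451 = 94.35 dB SPL.

94.4 dB SPL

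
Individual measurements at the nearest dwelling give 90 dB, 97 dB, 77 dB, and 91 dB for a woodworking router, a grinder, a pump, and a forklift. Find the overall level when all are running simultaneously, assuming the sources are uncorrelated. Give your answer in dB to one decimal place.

For uncorrelated sources the intensities add, so convert each level to linear form, sum, and take 10·log₁₀ of the total.
Σ 10^(L/10) = 10^(90/10) + 10^(97/10) + 10^(77/10) + 10^(91/10) = 7.321e+09.
L_total = 10·log₁₀(7.321e+09) = 98.65 dB.

98.6 dB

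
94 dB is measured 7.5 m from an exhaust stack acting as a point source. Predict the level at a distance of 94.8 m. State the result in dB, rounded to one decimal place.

72.0 dB

Spherical spreading from a point source gives a 20·log₁₀(r₂/r₁) drop.
L₂ = 94 − 20·log₁₀(94.8/7.5) = 94 − 22.035 = 71.97 dB.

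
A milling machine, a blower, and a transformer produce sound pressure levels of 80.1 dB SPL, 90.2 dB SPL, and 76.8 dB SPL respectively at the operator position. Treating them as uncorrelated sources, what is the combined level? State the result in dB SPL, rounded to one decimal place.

For uncorrelated sources the intensities add, so convert each level to linear form, sum, and take 10·log₁₀ of the total.
Σ 10^(L/10) = 10^(80.1/10) + 10^(90.2/10) + 10^(76.8/10) = 1.197e+09.
L_total = 10·log₁₀(1.197e+09) = 90.78 dB SPL.

90.8 dB SPL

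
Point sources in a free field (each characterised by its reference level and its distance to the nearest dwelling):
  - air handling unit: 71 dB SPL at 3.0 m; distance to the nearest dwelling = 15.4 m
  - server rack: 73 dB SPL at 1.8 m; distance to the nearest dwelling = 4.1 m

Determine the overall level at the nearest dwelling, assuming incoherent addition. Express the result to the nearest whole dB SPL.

Propagate each source to the receiver with L = L_ref − 20·log₁₀(r/r_ref), then add intensities.
air handling unit: 71 − 20·log₁₀(15.4/3.0) = 71 − 14.21 = 56.79 dB SPL.
server rack: 73 − 20·log₁₀(4.1/1.8) = 73 − 7.15 = 65.85 dB SPL.
Σ 10^(L/10) = 4.323e+06 → L_total = 10·log₁₀(4.323e+06) = 66.36 dB SPL.

66 dB SPL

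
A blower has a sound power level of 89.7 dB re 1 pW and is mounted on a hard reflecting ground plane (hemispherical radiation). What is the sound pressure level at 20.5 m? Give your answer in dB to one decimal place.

L_p = L_w − 10·log₁₀(2π·r²) with r = 20.5 m.
2π·r² = 2641 m², 10·log₁₀ of that is 34.217 dB.
L_p = 89.7 − 34.217 = 55.48 dB.

55.5 dB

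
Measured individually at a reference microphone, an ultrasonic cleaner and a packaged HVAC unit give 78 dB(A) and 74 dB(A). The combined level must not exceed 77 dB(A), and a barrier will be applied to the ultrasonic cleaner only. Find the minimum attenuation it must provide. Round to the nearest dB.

4 dB

Everything except the ultrasonic cleaner sums to 10^(74/10) = 2.512e+07 in linear terms, 74.00 dB(A).
The limit corresponds to 10^(77/10) = 5.012e+07; subtracting the fixed part leaves 2.500e+07 for the ultrasonic cleaner, i.e. 73.98 dB(A).
Required insertion loss = 78 − 73.98 = 4.02 dB.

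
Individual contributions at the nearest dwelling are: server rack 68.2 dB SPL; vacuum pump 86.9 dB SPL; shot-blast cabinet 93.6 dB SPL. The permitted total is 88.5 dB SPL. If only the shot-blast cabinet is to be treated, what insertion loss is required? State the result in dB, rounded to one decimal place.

10.3 dB

Everything except the shot-blast cabinet sums to 10^(68.2/10) + 10^(86.9/10) = 4.964e+08 in linear terms, 86.96 dB SPL.
The limit corresponds to 10^(88.5/10) = 7.079e+08; subtracting the fixed part leaves 2.116e+08 for the shot-blast cabinet, i.e. 83.25 dB SPL.
So the shot-blast cabinet must be reduced from 93.6 to 83.25 dB SPL: IL = 10.35 dB.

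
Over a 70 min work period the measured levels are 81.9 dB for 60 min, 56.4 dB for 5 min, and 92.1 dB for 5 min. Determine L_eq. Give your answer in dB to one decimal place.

84.0 dB

The energy average is taken in the linear domain: L_eq = 10·log₁₀[(Σ tᵢ·10^(Lᵢ/10))/T], T = 70 min.
Σ tᵢ·10^(Lᵢ/10) = 60·10^(81.9/10) + 5·10^(56.4/10) + 5·10^(92.1/10) = 1.740e+10.
L_eq = 10·log₁₀(1.740e+10/70) = 83.96 dB.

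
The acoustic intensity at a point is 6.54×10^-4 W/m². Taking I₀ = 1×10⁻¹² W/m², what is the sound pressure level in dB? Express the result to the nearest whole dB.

88 dB

L = 10·log₁₀(I/I₀) = 10·log₁₀(6.54×10^-4/10⁻¹²) = 10·log₁₀(6.54×10^8).
L = 10·(0.8156 + 8) = 88.16 dB.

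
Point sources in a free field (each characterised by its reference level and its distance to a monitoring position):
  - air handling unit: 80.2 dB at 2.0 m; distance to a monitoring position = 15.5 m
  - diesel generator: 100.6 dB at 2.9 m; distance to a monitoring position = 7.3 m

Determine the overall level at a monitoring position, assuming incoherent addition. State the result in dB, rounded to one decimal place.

92.6 dB

Propagate each source to the receiver with L = L_ref − 20·log₁₀(r/r_ref), then add intensities.
air handling unit: 80.2 − 20·log₁₀(15.5/2.0) = 80.2 − 17.79 = 62.41 dB.
diesel generator: 100.6 − 20·log₁₀(7.3/2.9) = 100.6 − 8.02 = 92.58 dB.
Σ 10^(L/10) = 1.814e+09 → L_total = 10·log₁₀(1.814e+09) = 92.59 dB.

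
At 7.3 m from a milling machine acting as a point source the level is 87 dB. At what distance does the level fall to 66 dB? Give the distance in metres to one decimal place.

Point-source spreading drops the level by 20·log₁₀(r₂/r₁); inverting, r₂/r₁ = 10^(ΔL/20).
r₂ = 7.3·10^((87−66)/20) = 7.3·10^(21.0/20) = 81.91 m.

81.9 m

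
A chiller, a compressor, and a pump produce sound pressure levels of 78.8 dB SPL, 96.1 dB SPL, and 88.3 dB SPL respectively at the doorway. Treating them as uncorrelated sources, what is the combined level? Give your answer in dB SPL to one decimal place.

96.8 dB SPL

Incoherent sources combine by intensity addition: L_total = 10·log₁₀(Σ 10^(L_i/10)).
Σ 10^(L/10) = 10^(78.8/10) + 10^(96.1/10) + 10^(88.3/10) = 4.826e+09.
L_total = 10·log₁₀(4.826e+09) = 96.84 dB SPL.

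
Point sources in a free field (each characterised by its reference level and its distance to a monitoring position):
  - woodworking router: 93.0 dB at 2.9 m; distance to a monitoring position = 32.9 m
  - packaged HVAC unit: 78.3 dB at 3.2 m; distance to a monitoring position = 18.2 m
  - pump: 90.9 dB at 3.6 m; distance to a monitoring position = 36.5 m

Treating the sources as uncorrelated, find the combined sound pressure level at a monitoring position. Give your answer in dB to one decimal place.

Propagate each source to the receiver with L = L_ref − 20·log₁₀(r/r_ref), then add intensities.
woodworking router: 93.0 − 20·log₁₀(32.9/2.9) = 93.0 − 21.10 = 71.90 dB.
packaged HVAC unit: 78.3 − 20·log₁₀(18.2/3.2) = 78.3 − 15.10 = 63.20 dB.
pump: 90.9 − 20·log₁₀(36.5/3.6) = 90.9 − 20.12 = 70.78 dB.
Σ 10^(L/10) = 2.956e+07 → L_total = 10·log₁₀(2.956e+07) = 74.71 dB.

74.7 dB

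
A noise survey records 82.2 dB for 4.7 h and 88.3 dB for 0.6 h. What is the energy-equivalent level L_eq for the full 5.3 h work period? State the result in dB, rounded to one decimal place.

Weight each interval's intensity by its duration and average over T = 5.3 h:
Σ tᵢ·10^(Lᵢ/10) = 4.7·10^(82.2/10) + 0.6·10^(88.3/10) = 1.186e+09.
L_eq = 10·log₁₀(1.186e+09/5.3) = 83.50 dB.

83.5 dB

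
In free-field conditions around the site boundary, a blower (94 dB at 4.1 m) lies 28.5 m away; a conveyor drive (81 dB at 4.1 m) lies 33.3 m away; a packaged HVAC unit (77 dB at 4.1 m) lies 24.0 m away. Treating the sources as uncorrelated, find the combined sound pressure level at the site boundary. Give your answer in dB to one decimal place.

Propagate each source to the receiver with L = L_ref − 20·log₁₀(r/r_ref), then add intensities.
blower: 94 − 20·log₁₀(28.5/4.1) = 94 − 16.84 = 77.16 dB.
conveyor drive: 81 − 20·log₁₀(33.3/4.1) = 81 − 18.19 = 62.81 dB.
packaged HVAC unit: 77 − 20·log₁₀(24.0/4.1) = 77 − 15.35 = 61.65 dB.
Σ 10^(L/10) = 5.536e+07 → L_total = 10·log₁₀(5.536e+07) = 77.43 dB.

77.4 dB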